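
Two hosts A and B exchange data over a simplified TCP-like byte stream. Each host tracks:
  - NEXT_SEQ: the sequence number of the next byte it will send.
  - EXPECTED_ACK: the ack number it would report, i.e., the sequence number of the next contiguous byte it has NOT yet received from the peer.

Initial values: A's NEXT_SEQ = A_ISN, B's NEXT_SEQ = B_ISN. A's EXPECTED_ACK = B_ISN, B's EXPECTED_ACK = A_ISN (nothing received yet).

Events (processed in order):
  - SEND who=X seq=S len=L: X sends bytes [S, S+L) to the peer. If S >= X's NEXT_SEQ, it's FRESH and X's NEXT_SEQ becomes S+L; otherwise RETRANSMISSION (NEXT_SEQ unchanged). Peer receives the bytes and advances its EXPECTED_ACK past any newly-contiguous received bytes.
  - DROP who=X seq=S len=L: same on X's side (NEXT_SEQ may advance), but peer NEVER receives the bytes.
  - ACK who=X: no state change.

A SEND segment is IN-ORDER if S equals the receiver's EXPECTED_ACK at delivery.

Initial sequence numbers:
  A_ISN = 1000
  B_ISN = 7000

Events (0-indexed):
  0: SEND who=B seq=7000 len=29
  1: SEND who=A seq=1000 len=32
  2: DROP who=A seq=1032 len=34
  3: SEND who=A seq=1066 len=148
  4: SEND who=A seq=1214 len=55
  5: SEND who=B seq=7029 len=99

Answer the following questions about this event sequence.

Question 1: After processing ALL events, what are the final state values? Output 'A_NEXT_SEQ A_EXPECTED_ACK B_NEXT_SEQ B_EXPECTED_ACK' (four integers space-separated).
Answer: 1269 7128 7128 1032

Derivation:
After event 0: A_seq=1000 A_ack=7029 B_seq=7029 B_ack=1000
After event 1: A_seq=1032 A_ack=7029 B_seq=7029 B_ack=1032
After event 2: A_seq=1066 A_ack=7029 B_seq=7029 B_ack=1032
After event 3: A_seq=1214 A_ack=7029 B_seq=7029 B_ack=1032
After event 4: A_seq=1269 A_ack=7029 B_seq=7029 B_ack=1032
After event 5: A_seq=1269 A_ack=7128 B_seq=7128 B_ack=1032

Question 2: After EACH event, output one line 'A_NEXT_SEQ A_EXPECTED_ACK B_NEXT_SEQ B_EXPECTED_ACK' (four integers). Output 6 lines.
1000 7029 7029 1000
1032 7029 7029 1032
1066 7029 7029 1032
1214 7029 7029 1032
1269 7029 7029 1032
1269 7128 7128 1032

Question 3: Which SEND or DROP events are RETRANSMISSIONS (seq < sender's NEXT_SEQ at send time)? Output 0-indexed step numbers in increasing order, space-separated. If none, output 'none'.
Step 0: SEND seq=7000 -> fresh
Step 1: SEND seq=1000 -> fresh
Step 2: DROP seq=1032 -> fresh
Step 3: SEND seq=1066 -> fresh
Step 4: SEND seq=1214 -> fresh
Step 5: SEND seq=7029 -> fresh

Answer: none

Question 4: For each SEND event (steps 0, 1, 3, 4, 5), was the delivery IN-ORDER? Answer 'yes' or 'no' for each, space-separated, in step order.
Answer: yes yes no no yes

Derivation:
Step 0: SEND seq=7000 -> in-order
Step 1: SEND seq=1000 -> in-order
Step 3: SEND seq=1066 -> out-of-order
Step 4: SEND seq=1214 -> out-of-order
Step 5: SEND seq=7029 -> in-order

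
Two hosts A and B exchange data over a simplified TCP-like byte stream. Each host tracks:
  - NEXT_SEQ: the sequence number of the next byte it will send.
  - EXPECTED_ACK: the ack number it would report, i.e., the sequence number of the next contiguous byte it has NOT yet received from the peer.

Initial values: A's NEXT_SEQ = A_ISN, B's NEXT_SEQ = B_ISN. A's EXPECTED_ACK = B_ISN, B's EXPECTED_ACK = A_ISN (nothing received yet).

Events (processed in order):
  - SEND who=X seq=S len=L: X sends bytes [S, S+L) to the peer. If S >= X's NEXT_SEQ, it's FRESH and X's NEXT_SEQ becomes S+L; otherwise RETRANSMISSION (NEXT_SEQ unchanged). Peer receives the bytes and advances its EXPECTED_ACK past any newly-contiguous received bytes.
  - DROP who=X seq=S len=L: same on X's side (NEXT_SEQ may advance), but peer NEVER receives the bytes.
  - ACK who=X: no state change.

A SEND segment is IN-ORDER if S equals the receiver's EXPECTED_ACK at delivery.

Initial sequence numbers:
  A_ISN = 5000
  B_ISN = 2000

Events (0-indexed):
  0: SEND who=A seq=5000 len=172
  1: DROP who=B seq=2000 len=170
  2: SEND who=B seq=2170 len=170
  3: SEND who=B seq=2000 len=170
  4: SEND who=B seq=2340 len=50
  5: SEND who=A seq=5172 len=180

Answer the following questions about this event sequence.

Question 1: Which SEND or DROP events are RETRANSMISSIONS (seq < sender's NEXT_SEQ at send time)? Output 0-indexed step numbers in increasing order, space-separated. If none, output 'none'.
Answer: 3

Derivation:
Step 0: SEND seq=5000 -> fresh
Step 1: DROP seq=2000 -> fresh
Step 2: SEND seq=2170 -> fresh
Step 3: SEND seq=2000 -> retransmit
Step 4: SEND seq=2340 -> fresh
Step 5: SEND seq=5172 -> fresh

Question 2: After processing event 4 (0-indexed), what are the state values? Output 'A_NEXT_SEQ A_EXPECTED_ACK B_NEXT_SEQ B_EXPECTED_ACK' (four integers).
After event 0: A_seq=5172 A_ack=2000 B_seq=2000 B_ack=5172
After event 1: A_seq=5172 A_ack=2000 B_seq=2170 B_ack=5172
After event 2: A_seq=5172 A_ack=2000 B_seq=2340 B_ack=5172
After event 3: A_seq=5172 A_ack=2340 B_seq=2340 B_ack=5172
After event 4: A_seq=5172 A_ack=2390 B_seq=2390 B_ack=5172

5172 2390 2390 5172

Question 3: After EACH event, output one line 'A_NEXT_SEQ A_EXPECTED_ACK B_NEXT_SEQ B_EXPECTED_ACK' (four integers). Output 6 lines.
5172 2000 2000 5172
5172 2000 2170 5172
5172 2000 2340 5172
5172 2340 2340 5172
5172 2390 2390 5172
5352 2390 2390 5352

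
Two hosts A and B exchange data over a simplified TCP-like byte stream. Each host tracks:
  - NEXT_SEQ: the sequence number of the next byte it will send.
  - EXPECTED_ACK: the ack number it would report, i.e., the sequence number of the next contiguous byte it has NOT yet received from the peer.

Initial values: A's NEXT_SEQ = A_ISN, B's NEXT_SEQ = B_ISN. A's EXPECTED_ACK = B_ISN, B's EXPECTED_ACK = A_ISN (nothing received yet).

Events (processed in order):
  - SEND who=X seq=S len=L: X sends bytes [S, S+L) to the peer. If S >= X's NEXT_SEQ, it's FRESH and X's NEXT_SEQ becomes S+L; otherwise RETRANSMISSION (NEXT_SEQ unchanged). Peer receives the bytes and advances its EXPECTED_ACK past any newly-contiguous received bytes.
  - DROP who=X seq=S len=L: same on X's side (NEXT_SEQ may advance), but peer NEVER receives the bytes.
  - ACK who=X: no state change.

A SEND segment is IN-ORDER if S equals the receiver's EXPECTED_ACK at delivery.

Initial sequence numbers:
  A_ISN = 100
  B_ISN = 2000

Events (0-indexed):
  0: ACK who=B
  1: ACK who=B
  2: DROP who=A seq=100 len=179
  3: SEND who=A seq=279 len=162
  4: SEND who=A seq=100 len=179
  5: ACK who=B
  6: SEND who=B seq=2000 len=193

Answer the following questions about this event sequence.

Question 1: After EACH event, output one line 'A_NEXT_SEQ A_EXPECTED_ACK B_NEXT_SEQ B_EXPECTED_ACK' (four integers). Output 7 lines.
100 2000 2000 100
100 2000 2000 100
279 2000 2000 100
441 2000 2000 100
441 2000 2000 441
441 2000 2000 441
441 2193 2193 441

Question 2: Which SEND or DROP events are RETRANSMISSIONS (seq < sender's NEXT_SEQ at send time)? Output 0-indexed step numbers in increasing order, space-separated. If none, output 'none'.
Step 2: DROP seq=100 -> fresh
Step 3: SEND seq=279 -> fresh
Step 4: SEND seq=100 -> retransmit
Step 6: SEND seq=2000 -> fresh

Answer: 4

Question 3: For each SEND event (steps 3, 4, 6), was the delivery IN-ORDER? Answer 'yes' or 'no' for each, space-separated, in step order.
Answer: no yes yes

Derivation:
Step 3: SEND seq=279 -> out-of-order
Step 4: SEND seq=100 -> in-order
Step 6: SEND seq=2000 -> in-order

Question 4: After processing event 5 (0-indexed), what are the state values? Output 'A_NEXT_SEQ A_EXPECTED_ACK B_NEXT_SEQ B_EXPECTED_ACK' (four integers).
After event 0: A_seq=100 A_ack=2000 B_seq=2000 B_ack=100
After event 1: A_seq=100 A_ack=2000 B_seq=2000 B_ack=100
After event 2: A_seq=279 A_ack=2000 B_seq=2000 B_ack=100
After event 3: A_seq=441 A_ack=2000 B_seq=2000 B_ack=100
After event 4: A_seq=441 A_ack=2000 B_seq=2000 B_ack=441
After event 5: A_seq=441 A_ack=2000 B_seq=2000 B_ack=441

441 2000 2000 441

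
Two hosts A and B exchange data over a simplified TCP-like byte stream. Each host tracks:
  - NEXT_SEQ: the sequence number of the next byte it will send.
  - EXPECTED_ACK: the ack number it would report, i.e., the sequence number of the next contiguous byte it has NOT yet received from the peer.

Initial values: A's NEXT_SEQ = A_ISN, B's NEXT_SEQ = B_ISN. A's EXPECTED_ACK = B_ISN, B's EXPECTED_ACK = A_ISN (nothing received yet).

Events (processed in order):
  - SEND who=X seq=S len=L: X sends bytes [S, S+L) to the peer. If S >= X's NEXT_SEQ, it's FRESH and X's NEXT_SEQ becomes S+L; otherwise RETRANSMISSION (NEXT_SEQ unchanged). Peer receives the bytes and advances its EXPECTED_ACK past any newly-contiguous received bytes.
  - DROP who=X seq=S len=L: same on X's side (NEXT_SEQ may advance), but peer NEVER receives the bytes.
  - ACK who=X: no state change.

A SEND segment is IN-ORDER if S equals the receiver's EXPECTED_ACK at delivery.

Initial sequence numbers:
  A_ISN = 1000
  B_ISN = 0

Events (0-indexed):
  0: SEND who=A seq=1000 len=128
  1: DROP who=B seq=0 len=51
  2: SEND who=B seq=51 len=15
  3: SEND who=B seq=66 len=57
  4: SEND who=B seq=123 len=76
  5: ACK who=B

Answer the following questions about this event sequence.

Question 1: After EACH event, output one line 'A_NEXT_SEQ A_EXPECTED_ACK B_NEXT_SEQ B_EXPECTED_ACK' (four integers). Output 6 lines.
1128 0 0 1128
1128 0 51 1128
1128 0 66 1128
1128 0 123 1128
1128 0 199 1128
1128 0 199 1128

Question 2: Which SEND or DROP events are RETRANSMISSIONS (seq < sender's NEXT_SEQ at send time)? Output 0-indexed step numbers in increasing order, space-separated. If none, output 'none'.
Step 0: SEND seq=1000 -> fresh
Step 1: DROP seq=0 -> fresh
Step 2: SEND seq=51 -> fresh
Step 3: SEND seq=66 -> fresh
Step 4: SEND seq=123 -> fresh

Answer: none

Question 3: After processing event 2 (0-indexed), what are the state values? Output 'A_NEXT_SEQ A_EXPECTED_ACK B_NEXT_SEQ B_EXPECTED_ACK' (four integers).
After event 0: A_seq=1128 A_ack=0 B_seq=0 B_ack=1128
After event 1: A_seq=1128 A_ack=0 B_seq=51 B_ack=1128
After event 2: A_seq=1128 A_ack=0 B_seq=66 B_ack=1128

1128 0 66 1128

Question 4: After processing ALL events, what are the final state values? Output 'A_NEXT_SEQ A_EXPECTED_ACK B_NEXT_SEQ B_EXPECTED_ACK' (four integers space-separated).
After event 0: A_seq=1128 A_ack=0 B_seq=0 B_ack=1128
After event 1: A_seq=1128 A_ack=0 B_seq=51 B_ack=1128
After event 2: A_seq=1128 A_ack=0 B_seq=66 B_ack=1128
After event 3: A_seq=1128 A_ack=0 B_seq=123 B_ack=1128
After event 4: A_seq=1128 A_ack=0 B_seq=199 B_ack=1128
After event 5: A_seq=1128 A_ack=0 B_seq=199 B_ack=1128

Answer: 1128 0 199 1128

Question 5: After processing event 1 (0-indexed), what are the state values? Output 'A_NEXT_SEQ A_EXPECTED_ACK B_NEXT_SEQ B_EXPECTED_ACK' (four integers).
After event 0: A_seq=1128 A_ack=0 B_seq=0 B_ack=1128
After event 1: A_seq=1128 A_ack=0 B_seq=51 B_ack=1128

1128 0 51 1128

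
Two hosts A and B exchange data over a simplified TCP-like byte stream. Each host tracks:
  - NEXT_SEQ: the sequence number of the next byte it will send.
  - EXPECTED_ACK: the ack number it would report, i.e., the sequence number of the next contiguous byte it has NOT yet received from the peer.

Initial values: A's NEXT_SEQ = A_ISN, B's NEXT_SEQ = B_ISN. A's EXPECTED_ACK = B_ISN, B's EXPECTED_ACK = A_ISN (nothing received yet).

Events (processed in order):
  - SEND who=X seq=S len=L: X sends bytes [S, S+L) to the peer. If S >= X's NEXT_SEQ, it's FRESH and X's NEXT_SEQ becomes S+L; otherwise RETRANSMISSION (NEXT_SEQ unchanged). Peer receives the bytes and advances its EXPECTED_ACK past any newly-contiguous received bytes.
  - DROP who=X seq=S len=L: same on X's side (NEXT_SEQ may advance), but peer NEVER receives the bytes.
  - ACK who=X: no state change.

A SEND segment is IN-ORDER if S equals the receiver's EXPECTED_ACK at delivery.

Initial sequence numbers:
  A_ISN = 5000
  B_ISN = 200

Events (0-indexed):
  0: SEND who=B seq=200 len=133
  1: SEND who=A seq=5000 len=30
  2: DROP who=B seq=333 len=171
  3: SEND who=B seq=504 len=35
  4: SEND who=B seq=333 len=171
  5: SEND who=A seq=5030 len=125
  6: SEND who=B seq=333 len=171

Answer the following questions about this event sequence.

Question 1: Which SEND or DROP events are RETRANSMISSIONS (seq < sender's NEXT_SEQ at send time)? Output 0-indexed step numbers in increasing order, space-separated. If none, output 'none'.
Step 0: SEND seq=200 -> fresh
Step 1: SEND seq=5000 -> fresh
Step 2: DROP seq=333 -> fresh
Step 3: SEND seq=504 -> fresh
Step 4: SEND seq=333 -> retransmit
Step 5: SEND seq=5030 -> fresh
Step 6: SEND seq=333 -> retransmit

Answer: 4 6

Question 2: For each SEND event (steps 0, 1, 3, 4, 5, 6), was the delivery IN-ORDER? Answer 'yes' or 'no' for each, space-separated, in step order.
Answer: yes yes no yes yes no

Derivation:
Step 0: SEND seq=200 -> in-order
Step 1: SEND seq=5000 -> in-order
Step 3: SEND seq=504 -> out-of-order
Step 4: SEND seq=333 -> in-order
Step 5: SEND seq=5030 -> in-order
Step 6: SEND seq=333 -> out-of-order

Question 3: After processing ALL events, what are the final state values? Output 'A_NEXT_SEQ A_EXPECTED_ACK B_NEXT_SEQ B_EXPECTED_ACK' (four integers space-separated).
After event 0: A_seq=5000 A_ack=333 B_seq=333 B_ack=5000
After event 1: A_seq=5030 A_ack=333 B_seq=333 B_ack=5030
After event 2: A_seq=5030 A_ack=333 B_seq=504 B_ack=5030
After event 3: A_seq=5030 A_ack=333 B_seq=539 B_ack=5030
After event 4: A_seq=5030 A_ack=539 B_seq=539 B_ack=5030
After event 5: A_seq=5155 A_ack=539 B_seq=539 B_ack=5155
After event 6: A_seq=5155 A_ack=539 B_seq=539 B_ack=5155

Answer: 5155 539 539 5155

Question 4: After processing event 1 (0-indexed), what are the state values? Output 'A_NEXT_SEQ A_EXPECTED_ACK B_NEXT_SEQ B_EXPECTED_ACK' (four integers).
After event 0: A_seq=5000 A_ack=333 B_seq=333 B_ack=5000
After event 1: A_seq=5030 A_ack=333 B_seq=333 B_ack=5030

5030 333 333 5030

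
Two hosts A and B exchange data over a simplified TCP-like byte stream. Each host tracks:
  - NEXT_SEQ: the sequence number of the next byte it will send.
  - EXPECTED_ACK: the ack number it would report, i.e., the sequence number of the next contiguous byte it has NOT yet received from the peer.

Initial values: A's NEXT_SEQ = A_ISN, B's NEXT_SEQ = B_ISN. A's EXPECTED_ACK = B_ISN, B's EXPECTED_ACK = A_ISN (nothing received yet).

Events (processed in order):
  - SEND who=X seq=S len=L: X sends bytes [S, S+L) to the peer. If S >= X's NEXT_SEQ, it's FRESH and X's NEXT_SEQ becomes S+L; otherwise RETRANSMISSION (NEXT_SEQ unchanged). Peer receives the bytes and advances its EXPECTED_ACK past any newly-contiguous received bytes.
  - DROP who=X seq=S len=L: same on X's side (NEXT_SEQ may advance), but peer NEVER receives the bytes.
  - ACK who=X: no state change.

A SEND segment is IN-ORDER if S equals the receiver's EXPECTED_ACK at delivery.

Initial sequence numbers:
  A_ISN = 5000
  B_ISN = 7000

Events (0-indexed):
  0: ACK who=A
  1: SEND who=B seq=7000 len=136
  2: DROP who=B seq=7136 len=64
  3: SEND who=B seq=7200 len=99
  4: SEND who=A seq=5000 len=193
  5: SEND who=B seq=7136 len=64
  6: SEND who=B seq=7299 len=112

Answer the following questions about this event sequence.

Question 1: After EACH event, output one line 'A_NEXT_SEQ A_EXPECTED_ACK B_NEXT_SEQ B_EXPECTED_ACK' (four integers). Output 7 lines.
5000 7000 7000 5000
5000 7136 7136 5000
5000 7136 7200 5000
5000 7136 7299 5000
5193 7136 7299 5193
5193 7299 7299 5193
5193 7411 7411 5193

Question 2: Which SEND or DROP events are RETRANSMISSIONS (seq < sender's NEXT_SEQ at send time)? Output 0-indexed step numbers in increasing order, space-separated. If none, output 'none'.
Step 1: SEND seq=7000 -> fresh
Step 2: DROP seq=7136 -> fresh
Step 3: SEND seq=7200 -> fresh
Step 4: SEND seq=5000 -> fresh
Step 5: SEND seq=7136 -> retransmit
Step 6: SEND seq=7299 -> fresh

Answer: 5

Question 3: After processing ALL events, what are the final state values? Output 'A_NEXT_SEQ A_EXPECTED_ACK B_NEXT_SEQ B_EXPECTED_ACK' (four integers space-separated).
Answer: 5193 7411 7411 5193

Derivation:
After event 0: A_seq=5000 A_ack=7000 B_seq=7000 B_ack=5000
After event 1: A_seq=5000 A_ack=7136 B_seq=7136 B_ack=5000
After event 2: A_seq=5000 A_ack=7136 B_seq=7200 B_ack=5000
After event 3: A_seq=5000 A_ack=7136 B_seq=7299 B_ack=5000
After event 4: A_seq=5193 A_ack=7136 B_seq=7299 B_ack=5193
After event 5: A_seq=5193 A_ack=7299 B_seq=7299 B_ack=5193
After event 6: A_seq=5193 A_ack=7411 B_seq=7411 B_ack=5193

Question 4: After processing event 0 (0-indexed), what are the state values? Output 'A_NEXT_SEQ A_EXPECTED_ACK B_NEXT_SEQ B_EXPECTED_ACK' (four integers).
After event 0: A_seq=5000 A_ack=7000 B_seq=7000 B_ack=5000

5000 7000 7000 5000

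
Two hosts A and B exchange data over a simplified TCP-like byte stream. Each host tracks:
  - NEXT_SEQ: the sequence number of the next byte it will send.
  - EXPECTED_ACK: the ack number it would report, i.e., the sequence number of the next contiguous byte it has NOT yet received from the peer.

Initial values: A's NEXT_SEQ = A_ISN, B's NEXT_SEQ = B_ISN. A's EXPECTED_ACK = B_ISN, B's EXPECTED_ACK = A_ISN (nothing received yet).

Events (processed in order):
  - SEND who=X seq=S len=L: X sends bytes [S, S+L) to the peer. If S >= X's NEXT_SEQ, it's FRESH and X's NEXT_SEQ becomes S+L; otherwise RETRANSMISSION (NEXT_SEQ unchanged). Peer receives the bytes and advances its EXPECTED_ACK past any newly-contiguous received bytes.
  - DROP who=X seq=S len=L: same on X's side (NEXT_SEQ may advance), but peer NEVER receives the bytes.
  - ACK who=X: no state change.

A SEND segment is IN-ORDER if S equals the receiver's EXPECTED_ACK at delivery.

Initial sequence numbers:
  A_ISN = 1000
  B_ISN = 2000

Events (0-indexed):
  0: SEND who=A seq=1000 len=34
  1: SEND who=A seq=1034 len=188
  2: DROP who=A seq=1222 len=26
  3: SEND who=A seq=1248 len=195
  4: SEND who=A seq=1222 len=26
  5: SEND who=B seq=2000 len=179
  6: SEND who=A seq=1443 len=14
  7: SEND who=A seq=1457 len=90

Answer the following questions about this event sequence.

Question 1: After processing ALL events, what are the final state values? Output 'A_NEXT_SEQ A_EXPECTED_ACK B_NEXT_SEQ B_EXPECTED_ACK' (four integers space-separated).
Answer: 1547 2179 2179 1547

Derivation:
After event 0: A_seq=1034 A_ack=2000 B_seq=2000 B_ack=1034
After event 1: A_seq=1222 A_ack=2000 B_seq=2000 B_ack=1222
After event 2: A_seq=1248 A_ack=2000 B_seq=2000 B_ack=1222
After event 3: A_seq=1443 A_ack=2000 B_seq=2000 B_ack=1222
After event 4: A_seq=1443 A_ack=2000 B_seq=2000 B_ack=1443
After event 5: A_seq=1443 A_ack=2179 B_seq=2179 B_ack=1443
After event 6: A_seq=1457 A_ack=2179 B_seq=2179 B_ack=1457
After event 7: A_seq=1547 A_ack=2179 B_seq=2179 B_ack=1547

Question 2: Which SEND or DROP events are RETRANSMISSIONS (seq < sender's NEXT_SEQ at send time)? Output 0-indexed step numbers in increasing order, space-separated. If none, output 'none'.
Answer: 4

Derivation:
Step 0: SEND seq=1000 -> fresh
Step 1: SEND seq=1034 -> fresh
Step 2: DROP seq=1222 -> fresh
Step 3: SEND seq=1248 -> fresh
Step 4: SEND seq=1222 -> retransmit
Step 5: SEND seq=2000 -> fresh
Step 6: SEND seq=1443 -> fresh
Step 7: SEND seq=1457 -> fresh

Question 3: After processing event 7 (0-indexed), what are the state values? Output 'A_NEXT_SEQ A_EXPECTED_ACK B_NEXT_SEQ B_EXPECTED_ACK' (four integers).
After event 0: A_seq=1034 A_ack=2000 B_seq=2000 B_ack=1034
After event 1: A_seq=1222 A_ack=2000 B_seq=2000 B_ack=1222
After event 2: A_seq=1248 A_ack=2000 B_seq=2000 B_ack=1222
After event 3: A_seq=1443 A_ack=2000 B_seq=2000 B_ack=1222
After event 4: A_seq=1443 A_ack=2000 B_seq=2000 B_ack=1443
After event 5: A_seq=1443 A_ack=2179 B_seq=2179 B_ack=1443
After event 6: A_seq=1457 A_ack=2179 B_seq=2179 B_ack=1457
After event 7: A_seq=1547 A_ack=2179 B_seq=2179 B_ack=1547

1547 2179 2179 1547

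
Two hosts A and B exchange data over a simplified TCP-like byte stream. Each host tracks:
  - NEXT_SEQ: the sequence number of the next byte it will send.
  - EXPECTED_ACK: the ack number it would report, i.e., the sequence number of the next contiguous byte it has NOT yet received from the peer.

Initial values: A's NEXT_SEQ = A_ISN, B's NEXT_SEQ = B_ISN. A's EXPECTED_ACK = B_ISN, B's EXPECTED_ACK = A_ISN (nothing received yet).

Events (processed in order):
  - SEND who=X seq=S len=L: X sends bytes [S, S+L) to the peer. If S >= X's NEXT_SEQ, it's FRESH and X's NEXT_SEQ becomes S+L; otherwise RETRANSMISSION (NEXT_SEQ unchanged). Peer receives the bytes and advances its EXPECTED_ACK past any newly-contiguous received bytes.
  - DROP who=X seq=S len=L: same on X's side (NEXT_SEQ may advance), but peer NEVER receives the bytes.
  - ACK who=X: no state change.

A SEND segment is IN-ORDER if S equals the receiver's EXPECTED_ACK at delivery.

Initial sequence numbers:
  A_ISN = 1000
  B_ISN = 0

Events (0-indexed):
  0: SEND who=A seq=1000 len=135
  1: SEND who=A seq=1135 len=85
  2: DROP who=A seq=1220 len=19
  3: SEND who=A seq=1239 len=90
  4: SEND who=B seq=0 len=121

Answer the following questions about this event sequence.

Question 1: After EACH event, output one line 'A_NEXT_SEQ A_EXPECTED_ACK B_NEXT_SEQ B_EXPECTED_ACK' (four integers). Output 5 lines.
1135 0 0 1135
1220 0 0 1220
1239 0 0 1220
1329 0 0 1220
1329 121 121 1220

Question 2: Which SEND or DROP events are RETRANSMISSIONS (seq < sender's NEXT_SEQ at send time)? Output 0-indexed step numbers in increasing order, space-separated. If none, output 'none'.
Step 0: SEND seq=1000 -> fresh
Step 1: SEND seq=1135 -> fresh
Step 2: DROP seq=1220 -> fresh
Step 3: SEND seq=1239 -> fresh
Step 4: SEND seq=0 -> fresh

Answer: none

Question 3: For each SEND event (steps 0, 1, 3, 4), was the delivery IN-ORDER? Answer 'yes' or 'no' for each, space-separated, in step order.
Step 0: SEND seq=1000 -> in-order
Step 1: SEND seq=1135 -> in-order
Step 3: SEND seq=1239 -> out-of-order
Step 4: SEND seq=0 -> in-order

Answer: yes yes no yes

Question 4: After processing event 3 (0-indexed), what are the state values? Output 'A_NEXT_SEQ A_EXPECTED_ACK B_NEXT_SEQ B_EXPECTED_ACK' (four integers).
After event 0: A_seq=1135 A_ack=0 B_seq=0 B_ack=1135
After event 1: A_seq=1220 A_ack=0 B_seq=0 B_ack=1220
After event 2: A_seq=1239 A_ack=0 B_seq=0 B_ack=1220
After event 3: A_seq=1329 A_ack=0 B_seq=0 B_ack=1220

1329 0 0 1220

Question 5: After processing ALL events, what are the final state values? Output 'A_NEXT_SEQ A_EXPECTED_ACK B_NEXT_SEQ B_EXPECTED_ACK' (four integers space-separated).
After event 0: A_seq=1135 A_ack=0 B_seq=0 B_ack=1135
After event 1: A_seq=1220 A_ack=0 B_seq=0 B_ack=1220
After event 2: A_seq=1239 A_ack=0 B_seq=0 B_ack=1220
After event 3: A_seq=1329 A_ack=0 B_seq=0 B_ack=1220
After event 4: A_seq=1329 A_ack=121 B_seq=121 B_ack=1220

Answer: 1329 121 121 1220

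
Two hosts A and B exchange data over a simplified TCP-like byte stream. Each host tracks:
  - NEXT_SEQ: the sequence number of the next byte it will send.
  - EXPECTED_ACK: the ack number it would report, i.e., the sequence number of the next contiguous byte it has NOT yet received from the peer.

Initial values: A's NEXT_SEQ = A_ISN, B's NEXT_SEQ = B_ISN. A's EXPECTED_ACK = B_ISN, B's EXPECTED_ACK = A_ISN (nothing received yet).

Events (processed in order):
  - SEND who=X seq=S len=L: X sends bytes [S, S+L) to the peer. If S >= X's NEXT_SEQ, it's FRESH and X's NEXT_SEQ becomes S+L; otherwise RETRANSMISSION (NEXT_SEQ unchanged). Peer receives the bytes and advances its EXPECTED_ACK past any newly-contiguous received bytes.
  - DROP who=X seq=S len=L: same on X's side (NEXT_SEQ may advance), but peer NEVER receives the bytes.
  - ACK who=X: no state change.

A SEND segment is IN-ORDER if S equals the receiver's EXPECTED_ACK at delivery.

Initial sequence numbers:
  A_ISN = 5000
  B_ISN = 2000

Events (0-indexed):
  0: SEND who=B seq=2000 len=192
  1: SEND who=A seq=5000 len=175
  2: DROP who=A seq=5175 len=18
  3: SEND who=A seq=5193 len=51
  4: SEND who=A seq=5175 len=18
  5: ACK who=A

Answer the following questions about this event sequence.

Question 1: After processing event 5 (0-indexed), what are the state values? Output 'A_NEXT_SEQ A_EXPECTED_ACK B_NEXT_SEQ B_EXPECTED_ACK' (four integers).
After event 0: A_seq=5000 A_ack=2192 B_seq=2192 B_ack=5000
After event 1: A_seq=5175 A_ack=2192 B_seq=2192 B_ack=5175
After event 2: A_seq=5193 A_ack=2192 B_seq=2192 B_ack=5175
After event 3: A_seq=5244 A_ack=2192 B_seq=2192 B_ack=5175
After event 4: A_seq=5244 A_ack=2192 B_seq=2192 B_ack=5244
After event 5: A_seq=5244 A_ack=2192 B_seq=2192 B_ack=5244

5244 2192 2192 5244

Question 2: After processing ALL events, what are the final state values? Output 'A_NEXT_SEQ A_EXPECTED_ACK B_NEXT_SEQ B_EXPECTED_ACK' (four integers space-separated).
Answer: 5244 2192 2192 5244

Derivation:
After event 0: A_seq=5000 A_ack=2192 B_seq=2192 B_ack=5000
After event 1: A_seq=5175 A_ack=2192 B_seq=2192 B_ack=5175
After event 2: A_seq=5193 A_ack=2192 B_seq=2192 B_ack=5175
After event 3: A_seq=5244 A_ack=2192 B_seq=2192 B_ack=5175
After event 4: A_seq=5244 A_ack=2192 B_seq=2192 B_ack=5244
After event 5: A_seq=5244 A_ack=2192 B_seq=2192 B_ack=5244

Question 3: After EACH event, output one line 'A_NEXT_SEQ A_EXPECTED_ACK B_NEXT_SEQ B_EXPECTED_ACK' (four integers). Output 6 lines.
5000 2192 2192 5000
5175 2192 2192 5175
5193 2192 2192 5175
5244 2192 2192 5175
5244 2192 2192 5244
5244 2192 2192 5244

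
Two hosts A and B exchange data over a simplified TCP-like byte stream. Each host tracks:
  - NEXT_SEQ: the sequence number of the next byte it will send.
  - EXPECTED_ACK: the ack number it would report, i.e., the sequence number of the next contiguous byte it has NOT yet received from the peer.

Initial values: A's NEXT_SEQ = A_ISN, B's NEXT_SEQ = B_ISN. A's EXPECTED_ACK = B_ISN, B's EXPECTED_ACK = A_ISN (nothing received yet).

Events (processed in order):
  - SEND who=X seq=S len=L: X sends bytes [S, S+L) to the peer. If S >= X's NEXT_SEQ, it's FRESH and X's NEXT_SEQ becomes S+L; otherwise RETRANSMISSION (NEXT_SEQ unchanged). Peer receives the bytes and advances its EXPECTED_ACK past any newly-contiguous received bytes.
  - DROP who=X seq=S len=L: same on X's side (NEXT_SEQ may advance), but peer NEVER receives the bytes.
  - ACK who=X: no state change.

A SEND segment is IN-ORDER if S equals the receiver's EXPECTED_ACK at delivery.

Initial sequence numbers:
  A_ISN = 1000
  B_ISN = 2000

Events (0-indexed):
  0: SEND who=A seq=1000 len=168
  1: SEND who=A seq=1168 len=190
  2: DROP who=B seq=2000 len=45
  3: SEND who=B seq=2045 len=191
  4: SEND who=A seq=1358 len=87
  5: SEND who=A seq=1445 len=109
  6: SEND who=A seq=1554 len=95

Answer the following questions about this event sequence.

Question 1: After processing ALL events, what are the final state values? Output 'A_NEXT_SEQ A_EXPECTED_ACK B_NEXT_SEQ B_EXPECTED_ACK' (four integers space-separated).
After event 0: A_seq=1168 A_ack=2000 B_seq=2000 B_ack=1168
After event 1: A_seq=1358 A_ack=2000 B_seq=2000 B_ack=1358
After event 2: A_seq=1358 A_ack=2000 B_seq=2045 B_ack=1358
After event 3: A_seq=1358 A_ack=2000 B_seq=2236 B_ack=1358
After event 4: A_seq=1445 A_ack=2000 B_seq=2236 B_ack=1445
After event 5: A_seq=1554 A_ack=2000 B_seq=2236 B_ack=1554
After event 6: A_seq=1649 A_ack=2000 B_seq=2236 B_ack=1649

Answer: 1649 2000 2236 1649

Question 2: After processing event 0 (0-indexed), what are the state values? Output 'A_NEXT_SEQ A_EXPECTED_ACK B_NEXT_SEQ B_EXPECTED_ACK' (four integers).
After event 0: A_seq=1168 A_ack=2000 B_seq=2000 B_ack=1168

1168 2000 2000 1168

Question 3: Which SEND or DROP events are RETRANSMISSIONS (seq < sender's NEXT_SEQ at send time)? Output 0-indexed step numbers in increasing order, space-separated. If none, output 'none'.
Step 0: SEND seq=1000 -> fresh
Step 1: SEND seq=1168 -> fresh
Step 2: DROP seq=2000 -> fresh
Step 3: SEND seq=2045 -> fresh
Step 4: SEND seq=1358 -> fresh
Step 5: SEND seq=1445 -> fresh
Step 6: SEND seq=1554 -> fresh

Answer: none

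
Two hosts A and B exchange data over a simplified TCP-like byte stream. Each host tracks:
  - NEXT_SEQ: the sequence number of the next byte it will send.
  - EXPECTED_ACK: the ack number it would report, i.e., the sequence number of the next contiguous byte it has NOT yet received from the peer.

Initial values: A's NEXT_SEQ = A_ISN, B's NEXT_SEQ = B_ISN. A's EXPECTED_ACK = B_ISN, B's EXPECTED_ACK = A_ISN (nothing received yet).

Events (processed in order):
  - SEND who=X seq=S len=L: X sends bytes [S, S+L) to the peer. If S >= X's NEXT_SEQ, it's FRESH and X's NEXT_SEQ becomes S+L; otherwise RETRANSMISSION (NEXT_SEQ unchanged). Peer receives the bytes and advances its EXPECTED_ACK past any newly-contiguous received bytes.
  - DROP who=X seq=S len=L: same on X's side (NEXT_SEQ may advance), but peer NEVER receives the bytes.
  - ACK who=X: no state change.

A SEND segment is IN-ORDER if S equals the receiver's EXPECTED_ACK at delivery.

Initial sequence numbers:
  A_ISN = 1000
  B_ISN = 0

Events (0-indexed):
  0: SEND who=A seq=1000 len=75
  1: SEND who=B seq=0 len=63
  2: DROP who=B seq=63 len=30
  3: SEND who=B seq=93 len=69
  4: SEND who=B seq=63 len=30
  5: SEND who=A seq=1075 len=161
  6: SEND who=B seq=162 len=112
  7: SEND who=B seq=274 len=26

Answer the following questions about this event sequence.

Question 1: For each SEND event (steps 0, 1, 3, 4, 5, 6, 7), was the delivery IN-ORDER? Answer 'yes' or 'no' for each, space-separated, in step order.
Answer: yes yes no yes yes yes yes

Derivation:
Step 0: SEND seq=1000 -> in-order
Step 1: SEND seq=0 -> in-order
Step 3: SEND seq=93 -> out-of-order
Step 4: SEND seq=63 -> in-order
Step 5: SEND seq=1075 -> in-order
Step 6: SEND seq=162 -> in-order
Step 7: SEND seq=274 -> in-order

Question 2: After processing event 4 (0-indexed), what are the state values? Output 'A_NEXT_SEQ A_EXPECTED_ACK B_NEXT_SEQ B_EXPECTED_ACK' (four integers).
After event 0: A_seq=1075 A_ack=0 B_seq=0 B_ack=1075
After event 1: A_seq=1075 A_ack=63 B_seq=63 B_ack=1075
After event 2: A_seq=1075 A_ack=63 B_seq=93 B_ack=1075
After event 3: A_seq=1075 A_ack=63 B_seq=162 B_ack=1075
After event 4: A_seq=1075 A_ack=162 B_seq=162 B_ack=1075

1075 162 162 1075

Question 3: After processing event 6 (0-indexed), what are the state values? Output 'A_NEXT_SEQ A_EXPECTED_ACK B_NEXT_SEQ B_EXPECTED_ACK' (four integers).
After event 0: A_seq=1075 A_ack=0 B_seq=0 B_ack=1075
After event 1: A_seq=1075 A_ack=63 B_seq=63 B_ack=1075
After event 2: A_seq=1075 A_ack=63 B_seq=93 B_ack=1075
After event 3: A_seq=1075 A_ack=63 B_seq=162 B_ack=1075
After event 4: A_seq=1075 A_ack=162 B_seq=162 B_ack=1075
After event 5: A_seq=1236 A_ack=162 B_seq=162 B_ack=1236
After event 6: A_seq=1236 A_ack=274 B_seq=274 B_ack=1236

1236 274 274 1236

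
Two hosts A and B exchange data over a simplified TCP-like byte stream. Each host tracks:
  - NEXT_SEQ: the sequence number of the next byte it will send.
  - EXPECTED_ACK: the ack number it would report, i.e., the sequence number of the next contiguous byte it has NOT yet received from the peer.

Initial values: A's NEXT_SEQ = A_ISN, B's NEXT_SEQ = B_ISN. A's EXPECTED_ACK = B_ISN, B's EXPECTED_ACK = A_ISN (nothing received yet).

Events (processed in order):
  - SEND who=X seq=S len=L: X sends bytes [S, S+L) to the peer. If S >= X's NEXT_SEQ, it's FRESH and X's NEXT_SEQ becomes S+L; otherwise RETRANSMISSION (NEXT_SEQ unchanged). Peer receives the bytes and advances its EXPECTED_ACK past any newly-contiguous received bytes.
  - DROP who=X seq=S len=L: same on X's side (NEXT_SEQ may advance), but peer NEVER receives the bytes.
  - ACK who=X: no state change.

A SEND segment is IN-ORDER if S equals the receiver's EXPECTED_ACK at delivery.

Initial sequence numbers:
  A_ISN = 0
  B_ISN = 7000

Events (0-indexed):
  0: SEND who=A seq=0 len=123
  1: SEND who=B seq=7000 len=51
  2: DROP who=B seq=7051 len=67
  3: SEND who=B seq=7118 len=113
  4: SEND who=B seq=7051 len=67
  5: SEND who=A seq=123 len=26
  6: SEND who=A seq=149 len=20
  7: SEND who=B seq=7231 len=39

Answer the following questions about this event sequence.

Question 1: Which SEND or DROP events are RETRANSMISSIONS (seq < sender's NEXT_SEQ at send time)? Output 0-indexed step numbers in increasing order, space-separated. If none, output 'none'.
Answer: 4

Derivation:
Step 0: SEND seq=0 -> fresh
Step 1: SEND seq=7000 -> fresh
Step 2: DROP seq=7051 -> fresh
Step 3: SEND seq=7118 -> fresh
Step 4: SEND seq=7051 -> retransmit
Step 5: SEND seq=123 -> fresh
Step 6: SEND seq=149 -> fresh
Step 7: SEND seq=7231 -> fresh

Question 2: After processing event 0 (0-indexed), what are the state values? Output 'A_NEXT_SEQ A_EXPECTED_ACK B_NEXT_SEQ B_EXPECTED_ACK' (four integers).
After event 0: A_seq=123 A_ack=7000 B_seq=7000 B_ack=123

123 7000 7000 123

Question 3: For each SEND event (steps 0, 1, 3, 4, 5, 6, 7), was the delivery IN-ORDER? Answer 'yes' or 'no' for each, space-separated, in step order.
Answer: yes yes no yes yes yes yes

Derivation:
Step 0: SEND seq=0 -> in-order
Step 1: SEND seq=7000 -> in-order
Step 3: SEND seq=7118 -> out-of-order
Step 4: SEND seq=7051 -> in-order
Step 5: SEND seq=123 -> in-order
Step 6: SEND seq=149 -> in-order
Step 7: SEND seq=7231 -> in-order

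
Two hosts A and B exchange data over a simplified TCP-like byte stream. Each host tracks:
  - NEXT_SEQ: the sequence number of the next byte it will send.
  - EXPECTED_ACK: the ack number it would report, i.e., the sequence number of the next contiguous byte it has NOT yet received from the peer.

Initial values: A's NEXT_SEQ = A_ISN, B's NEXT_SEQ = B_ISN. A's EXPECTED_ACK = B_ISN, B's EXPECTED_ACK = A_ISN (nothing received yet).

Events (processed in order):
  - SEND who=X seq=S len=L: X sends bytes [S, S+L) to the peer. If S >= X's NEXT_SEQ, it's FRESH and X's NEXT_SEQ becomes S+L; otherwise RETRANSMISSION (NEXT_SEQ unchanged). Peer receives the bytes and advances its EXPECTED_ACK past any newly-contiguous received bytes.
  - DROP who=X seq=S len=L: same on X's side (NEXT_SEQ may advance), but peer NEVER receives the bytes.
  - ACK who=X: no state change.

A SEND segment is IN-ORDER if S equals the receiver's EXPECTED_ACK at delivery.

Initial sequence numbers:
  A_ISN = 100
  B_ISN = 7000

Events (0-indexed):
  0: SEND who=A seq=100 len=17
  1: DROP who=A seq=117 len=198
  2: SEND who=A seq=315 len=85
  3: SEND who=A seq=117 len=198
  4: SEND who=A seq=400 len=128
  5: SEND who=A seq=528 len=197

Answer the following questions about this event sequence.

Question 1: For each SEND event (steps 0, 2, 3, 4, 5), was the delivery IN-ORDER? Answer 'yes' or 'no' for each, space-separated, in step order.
Answer: yes no yes yes yes

Derivation:
Step 0: SEND seq=100 -> in-order
Step 2: SEND seq=315 -> out-of-order
Step 3: SEND seq=117 -> in-order
Step 4: SEND seq=400 -> in-order
Step 5: SEND seq=528 -> in-order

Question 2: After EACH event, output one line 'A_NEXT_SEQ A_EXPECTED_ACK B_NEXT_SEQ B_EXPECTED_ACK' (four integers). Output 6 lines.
117 7000 7000 117
315 7000 7000 117
400 7000 7000 117
400 7000 7000 400
528 7000 7000 528
725 7000 7000 725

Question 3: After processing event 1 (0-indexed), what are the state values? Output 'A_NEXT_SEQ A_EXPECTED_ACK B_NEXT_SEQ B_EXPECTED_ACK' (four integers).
After event 0: A_seq=117 A_ack=7000 B_seq=7000 B_ack=117
After event 1: A_seq=315 A_ack=7000 B_seq=7000 B_ack=117

315 7000 7000 117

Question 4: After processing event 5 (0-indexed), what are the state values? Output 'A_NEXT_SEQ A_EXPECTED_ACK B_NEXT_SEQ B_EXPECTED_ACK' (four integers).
After event 0: A_seq=117 A_ack=7000 B_seq=7000 B_ack=117
After event 1: A_seq=315 A_ack=7000 B_seq=7000 B_ack=117
After event 2: A_seq=400 A_ack=7000 B_seq=7000 B_ack=117
After event 3: A_seq=400 A_ack=7000 B_seq=7000 B_ack=400
After event 4: A_seq=528 A_ack=7000 B_seq=7000 B_ack=528
After event 5: A_seq=725 A_ack=7000 B_seq=7000 B_ack=725

725 7000 7000 725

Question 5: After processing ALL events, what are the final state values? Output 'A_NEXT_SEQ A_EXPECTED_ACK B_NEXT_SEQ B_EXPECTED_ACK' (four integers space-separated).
After event 0: A_seq=117 A_ack=7000 B_seq=7000 B_ack=117
After event 1: A_seq=315 A_ack=7000 B_seq=7000 B_ack=117
After event 2: A_seq=400 A_ack=7000 B_seq=7000 B_ack=117
After event 3: A_seq=400 A_ack=7000 B_seq=7000 B_ack=400
After event 4: A_seq=528 A_ack=7000 B_seq=7000 B_ack=528
After event 5: A_seq=725 A_ack=7000 B_seq=7000 B_ack=725

Answer: 725 7000 7000 725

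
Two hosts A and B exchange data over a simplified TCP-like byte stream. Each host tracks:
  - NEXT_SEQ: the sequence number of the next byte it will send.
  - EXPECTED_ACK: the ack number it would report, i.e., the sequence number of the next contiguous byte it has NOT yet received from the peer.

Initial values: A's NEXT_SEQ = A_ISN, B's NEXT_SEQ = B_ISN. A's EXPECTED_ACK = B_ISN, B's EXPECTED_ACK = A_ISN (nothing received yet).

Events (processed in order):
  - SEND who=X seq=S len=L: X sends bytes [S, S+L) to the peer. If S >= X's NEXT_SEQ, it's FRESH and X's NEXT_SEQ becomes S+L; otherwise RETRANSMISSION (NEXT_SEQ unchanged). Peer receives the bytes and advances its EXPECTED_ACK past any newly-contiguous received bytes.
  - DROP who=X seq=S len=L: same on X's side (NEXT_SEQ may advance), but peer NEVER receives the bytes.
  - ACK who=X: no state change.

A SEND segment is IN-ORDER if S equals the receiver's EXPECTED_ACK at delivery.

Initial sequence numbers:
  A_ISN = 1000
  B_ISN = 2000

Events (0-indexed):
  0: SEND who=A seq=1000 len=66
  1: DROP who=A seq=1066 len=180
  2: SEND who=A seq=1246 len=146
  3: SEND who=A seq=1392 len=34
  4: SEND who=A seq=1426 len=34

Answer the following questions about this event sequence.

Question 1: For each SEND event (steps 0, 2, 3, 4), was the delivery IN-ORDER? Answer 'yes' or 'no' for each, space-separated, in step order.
Answer: yes no no no

Derivation:
Step 0: SEND seq=1000 -> in-order
Step 2: SEND seq=1246 -> out-of-order
Step 3: SEND seq=1392 -> out-of-order
Step 4: SEND seq=1426 -> out-of-order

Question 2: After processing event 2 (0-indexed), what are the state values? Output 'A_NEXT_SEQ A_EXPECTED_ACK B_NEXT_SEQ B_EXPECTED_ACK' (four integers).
After event 0: A_seq=1066 A_ack=2000 B_seq=2000 B_ack=1066
After event 1: A_seq=1246 A_ack=2000 B_seq=2000 B_ack=1066
After event 2: A_seq=1392 A_ack=2000 B_seq=2000 B_ack=1066

1392 2000 2000 1066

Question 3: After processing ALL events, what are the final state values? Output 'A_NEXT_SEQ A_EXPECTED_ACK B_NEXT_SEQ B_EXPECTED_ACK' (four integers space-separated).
After event 0: A_seq=1066 A_ack=2000 B_seq=2000 B_ack=1066
After event 1: A_seq=1246 A_ack=2000 B_seq=2000 B_ack=1066
After event 2: A_seq=1392 A_ack=2000 B_seq=2000 B_ack=1066
After event 3: A_seq=1426 A_ack=2000 B_seq=2000 B_ack=1066
After event 4: A_seq=1460 A_ack=2000 B_seq=2000 B_ack=1066

Answer: 1460 2000 2000 1066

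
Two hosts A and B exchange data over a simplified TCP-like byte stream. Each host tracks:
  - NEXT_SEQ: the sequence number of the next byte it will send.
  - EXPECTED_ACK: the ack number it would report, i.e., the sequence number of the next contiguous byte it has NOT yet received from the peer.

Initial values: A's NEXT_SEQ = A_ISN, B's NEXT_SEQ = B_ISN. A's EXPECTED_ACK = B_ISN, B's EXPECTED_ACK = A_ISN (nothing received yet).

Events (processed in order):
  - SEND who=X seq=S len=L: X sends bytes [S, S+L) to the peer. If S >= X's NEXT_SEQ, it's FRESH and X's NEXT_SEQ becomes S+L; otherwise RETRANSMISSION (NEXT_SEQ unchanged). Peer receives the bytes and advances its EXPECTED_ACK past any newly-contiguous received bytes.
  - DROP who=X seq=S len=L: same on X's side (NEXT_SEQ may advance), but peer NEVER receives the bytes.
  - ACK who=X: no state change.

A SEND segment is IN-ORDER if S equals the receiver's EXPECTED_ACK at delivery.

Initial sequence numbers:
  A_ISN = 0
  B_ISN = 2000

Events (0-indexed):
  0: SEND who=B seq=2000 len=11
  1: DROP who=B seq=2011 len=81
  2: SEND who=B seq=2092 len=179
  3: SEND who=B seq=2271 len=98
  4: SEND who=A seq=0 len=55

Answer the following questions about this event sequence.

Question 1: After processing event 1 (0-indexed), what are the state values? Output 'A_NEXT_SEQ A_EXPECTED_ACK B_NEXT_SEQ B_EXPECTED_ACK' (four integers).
After event 0: A_seq=0 A_ack=2011 B_seq=2011 B_ack=0
After event 1: A_seq=0 A_ack=2011 B_seq=2092 B_ack=0

0 2011 2092 0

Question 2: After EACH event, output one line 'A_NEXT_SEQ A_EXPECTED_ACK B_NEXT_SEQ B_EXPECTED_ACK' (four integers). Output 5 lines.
0 2011 2011 0
0 2011 2092 0
0 2011 2271 0
0 2011 2369 0
55 2011 2369 55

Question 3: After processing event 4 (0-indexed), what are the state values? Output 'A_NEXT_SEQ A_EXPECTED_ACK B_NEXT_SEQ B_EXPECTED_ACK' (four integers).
After event 0: A_seq=0 A_ack=2011 B_seq=2011 B_ack=0
After event 1: A_seq=0 A_ack=2011 B_seq=2092 B_ack=0
After event 2: A_seq=0 A_ack=2011 B_seq=2271 B_ack=0
After event 3: A_seq=0 A_ack=2011 B_seq=2369 B_ack=0
After event 4: A_seq=55 A_ack=2011 B_seq=2369 B_ack=55

55 2011 2369 55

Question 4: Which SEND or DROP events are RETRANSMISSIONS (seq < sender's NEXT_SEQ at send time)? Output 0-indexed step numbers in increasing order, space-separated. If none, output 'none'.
Answer: none

Derivation:
Step 0: SEND seq=2000 -> fresh
Step 1: DROP seq=2011 -> fresh
Step 2: SEND seq=2092 -> fresh
Step 3: SEND seq=2271 -> fresh
Step 4: SEND seq=0 -> fresh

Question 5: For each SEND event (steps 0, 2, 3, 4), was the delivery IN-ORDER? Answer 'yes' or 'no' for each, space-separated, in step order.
Step 0: SEND seq=2000 -> in-order
Step 2: SEND seq=2092 -> out-of-order
Step 3: SEND seq=2271 -> out-of-order
Step 4: SEND seq=0 -> in-order

Answer: yes no no yes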